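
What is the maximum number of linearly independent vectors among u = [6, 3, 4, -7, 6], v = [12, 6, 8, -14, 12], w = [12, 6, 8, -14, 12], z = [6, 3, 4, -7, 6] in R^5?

Apply Gaussian elimination to the matrix whose rows are u, v, w, z.
Reduction leaves 1 leading entry, giving rank 1.

1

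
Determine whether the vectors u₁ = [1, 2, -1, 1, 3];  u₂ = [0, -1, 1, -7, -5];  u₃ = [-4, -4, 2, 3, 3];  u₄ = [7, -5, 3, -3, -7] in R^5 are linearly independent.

Place the vectors as rows of a 4×5 matrix and reduce to echelon form.
The reduction yields 4 nonzero rows, so the rank is 4.
Since rank = 4 (the number of vectors), the set is linearly independent.

linearly independent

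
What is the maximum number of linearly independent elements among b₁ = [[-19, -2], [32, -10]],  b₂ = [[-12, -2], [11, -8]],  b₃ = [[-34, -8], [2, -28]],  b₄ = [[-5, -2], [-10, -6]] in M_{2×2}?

Pass to coordinate vectors with respect to the basis {E₁₁, E₁₂, E₂₁, E₂₂}.
Apply Gaussian elimination to the matrix whose rows are b₁, b₂, b₃, b₄.
The echelon form has 2 nonzero rows, so the rank is 2.

2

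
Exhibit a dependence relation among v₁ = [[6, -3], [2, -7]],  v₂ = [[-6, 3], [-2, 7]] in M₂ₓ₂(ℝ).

Pass to coordinate vectors relative to the basis {E₁₁, E₁₂, E₂₁, E₂₂}.
Set up α₁v₁ + α₂v₂ = 0 and solve the homogeneous system.
One solution (up to scaling) is (1, 1).

v₁ + v₂ = 0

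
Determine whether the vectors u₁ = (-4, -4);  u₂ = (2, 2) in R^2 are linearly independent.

The matrix [u₁|u₂] has determinant 0.
A zero determinant means the columns are linearly dependent.

linearly dependent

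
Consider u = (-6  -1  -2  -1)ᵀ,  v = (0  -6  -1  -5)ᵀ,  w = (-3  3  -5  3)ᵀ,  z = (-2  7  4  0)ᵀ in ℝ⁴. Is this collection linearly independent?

linearly independent

Form the 4×4 matrix with these as columns; its determinant is 881.
A nonzero determinant means the columns are linearly independent.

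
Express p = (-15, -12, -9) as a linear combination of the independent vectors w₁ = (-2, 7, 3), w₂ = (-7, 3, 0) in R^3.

Write p = α₁w₁ + α₂w₂ and equate components.
Row-reducing the augmented matrix gives the unique coefficients (α₁, α₂) = (-3, 3).

p = -3w₁ + 3w₂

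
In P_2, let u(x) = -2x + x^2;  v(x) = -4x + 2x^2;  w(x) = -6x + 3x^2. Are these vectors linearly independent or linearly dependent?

linearly dependent

Take coordinates with respect to the standard basis {1, x, x^2}.
Form the 3×3 matrix with these as columns; its determinant is 0.
A zero determinant means the columns are linearly dependent.
Indeed 2u - v = 0.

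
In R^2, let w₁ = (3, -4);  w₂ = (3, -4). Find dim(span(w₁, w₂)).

Form the matrix with w₁, w₂ as columns and reduce.
Reduction leaves 1 leading entry, giving rank 1.

1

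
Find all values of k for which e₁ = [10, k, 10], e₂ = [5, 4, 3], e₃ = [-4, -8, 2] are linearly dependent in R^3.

The vectors are dependent exactly when the determinant of the matrix with rows e₁, e₂, e₃ vanishes.
Cofactor expansion gives det = 80 - 22*k.
Setting this to zero gives k = 40/11.

k = 40/11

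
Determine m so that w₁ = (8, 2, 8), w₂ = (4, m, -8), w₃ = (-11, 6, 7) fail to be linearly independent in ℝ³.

Place the vectors as rows of a 3×3 matrix; dependence ⇔ determinant zero.
Cofactor expansion gives det = 144*m + 696.
Solving 144*m + 696 = 0 yields m = -29/6.

m = -29/6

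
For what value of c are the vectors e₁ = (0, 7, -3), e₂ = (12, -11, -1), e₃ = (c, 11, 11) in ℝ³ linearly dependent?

c = -33

Dependence holds iff the 3×3 matrix [e₁ e₂ e₃] is singular.
Expanding, det = -40*c - 1320.
Setting this to zero gives c = -33.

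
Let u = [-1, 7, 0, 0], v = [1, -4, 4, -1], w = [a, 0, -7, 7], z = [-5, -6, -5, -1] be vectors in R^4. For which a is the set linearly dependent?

The set is linearly dependent precisely when det[u; v; w; z] = 0.
Expanding, det = 735 - 63*a.
Solving 735 - 63*a = 0 yields a = 35/3.

a = 35/3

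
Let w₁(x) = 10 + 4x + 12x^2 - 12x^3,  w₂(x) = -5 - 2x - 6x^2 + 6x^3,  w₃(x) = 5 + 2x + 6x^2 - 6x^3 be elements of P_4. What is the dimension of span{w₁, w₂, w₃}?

Pass to coordinate vectors with respect to the basis {1, x, …, x^4}.
Put the 5×3 matrix [w₁|w₂|w₃] into echelon form.
Exactly 1 pivot survives; hence the rank is 1.

dim = 1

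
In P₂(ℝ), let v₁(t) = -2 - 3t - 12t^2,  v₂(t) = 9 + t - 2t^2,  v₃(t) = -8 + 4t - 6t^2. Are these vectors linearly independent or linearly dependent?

linearly independent

Write each element as a coordinate vector in ℝ³ using {1, t, t^2}.
Form the 3×3 matrix with these as columns; its determinant is -742.
A nonzero determinant means the columns are linearly independent.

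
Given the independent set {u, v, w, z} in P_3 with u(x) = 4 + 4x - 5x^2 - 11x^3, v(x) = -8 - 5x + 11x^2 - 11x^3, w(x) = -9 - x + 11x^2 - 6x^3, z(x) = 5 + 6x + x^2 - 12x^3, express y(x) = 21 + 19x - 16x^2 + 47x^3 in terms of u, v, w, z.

y = -3u - 4v + w + 2z

Work in coordinates with respect to the standard basis {1, x, …, x^3}.
Since u, v, w, z are independent, the coefficients expressing y are uniquely determined by a linear system.
The system has the unique solution (a₁, …, a₄) = (-3, -4, 1, 2).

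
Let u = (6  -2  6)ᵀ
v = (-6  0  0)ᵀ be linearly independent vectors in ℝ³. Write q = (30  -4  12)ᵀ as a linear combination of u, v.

Write q = α₁u + α₂v and equate components.
The system has the unique solution (α₁, α₂) = (2, -3).

q = 2u - 3v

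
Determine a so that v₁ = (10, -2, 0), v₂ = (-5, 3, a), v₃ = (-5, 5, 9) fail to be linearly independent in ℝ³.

Dependence holds iff the 3×3 matrix [v₁ v₂ v₃] is singular.
The determinant works out to 180 - 40*a.
Setting this to zero gives a = 9/2.

a = 9/2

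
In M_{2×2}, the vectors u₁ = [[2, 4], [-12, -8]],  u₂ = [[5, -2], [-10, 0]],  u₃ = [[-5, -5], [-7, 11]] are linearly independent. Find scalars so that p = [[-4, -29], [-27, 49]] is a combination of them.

p = -2u₁ + 3u₂ + 3u₃

Work in coordinates with respect to the standard basis {E₁₁, E₁₂, E₂₁, E₂₂}.
Solve the system with u₁, u₂, u₃ as columns and p as the right-hand side.
Row-reducing the augmented matrix gives the unique coefficients (α₁, α₂, α₃) = (-2, 3, 3).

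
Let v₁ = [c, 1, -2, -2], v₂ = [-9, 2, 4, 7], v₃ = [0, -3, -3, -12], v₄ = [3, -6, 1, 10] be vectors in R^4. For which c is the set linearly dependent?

Dependence holds iff the 4×4 matrix [v₁ v₂ v₃ v₄] is singular.
Expanding, det = 225*c - 1485.
This vanishes exactly when c = 33/5.

c = 33/5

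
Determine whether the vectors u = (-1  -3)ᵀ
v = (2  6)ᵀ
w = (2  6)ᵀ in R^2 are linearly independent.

There are 3 vectors in a 2-dimensional space, so they cannot be linearly independent.

linearly dependent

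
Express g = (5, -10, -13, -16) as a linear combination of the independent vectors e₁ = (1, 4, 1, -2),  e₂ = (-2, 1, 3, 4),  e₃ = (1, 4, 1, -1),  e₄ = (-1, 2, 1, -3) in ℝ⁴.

Solve the system with e₁, e₂, e₃, e₄ as columns and g as the right-hand side.
Back-substitution yields (c₁, …, c₄) = (-1, -4, -1, 1).

g = -e₁ - 4e₂ - e₃ + e₄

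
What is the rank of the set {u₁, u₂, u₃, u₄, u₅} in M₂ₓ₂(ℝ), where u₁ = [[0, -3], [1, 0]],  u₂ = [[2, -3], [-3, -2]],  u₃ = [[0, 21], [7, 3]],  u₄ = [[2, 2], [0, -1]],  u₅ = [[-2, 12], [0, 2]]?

rank 3

Represent each element by its coordinate vector in ℝ⁴.
Row-reduce the 5×4 matrix with these as rows.
Exactly 3 pivots survive; hence the rank is 3.
(With 5 elements in a 4-dimensional space the rank is at most 4.)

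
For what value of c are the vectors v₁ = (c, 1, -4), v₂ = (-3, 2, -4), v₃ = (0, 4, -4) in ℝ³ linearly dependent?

c = -9/2

Dependence holds iff the 3×3 matrix [v₁ v₂ v₃] is singular.
Cofactor expansion gives det = 8*c + 36.
Setting this to zero gives c = -9/2.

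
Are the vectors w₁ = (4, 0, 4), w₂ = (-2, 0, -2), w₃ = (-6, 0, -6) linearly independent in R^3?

linearly dependent

One vector is a scalar multiple of another, so the set is dependent.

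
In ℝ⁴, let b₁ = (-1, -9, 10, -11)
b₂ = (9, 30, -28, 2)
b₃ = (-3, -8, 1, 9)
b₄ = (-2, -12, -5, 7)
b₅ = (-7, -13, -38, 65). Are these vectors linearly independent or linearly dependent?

There are 5 vectors in a 4-dimensional space, so they cannot be linearly independent.

linearly dependent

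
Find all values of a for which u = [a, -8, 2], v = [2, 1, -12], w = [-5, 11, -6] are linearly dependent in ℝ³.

a = 29/7

Dependence holds iff the 3×3 matrix [u v w] is singular.
Expanding, det = 126*a - 522.
This vanishes exactly when a = 29/7.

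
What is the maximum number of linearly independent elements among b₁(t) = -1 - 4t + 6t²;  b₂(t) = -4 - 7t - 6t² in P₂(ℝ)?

Use coordinates relative to {1, t, t²}.
Form the matrix with b₁, b₂ as columns and reduce.
There are 2 pivot columns, so rank = 2.

2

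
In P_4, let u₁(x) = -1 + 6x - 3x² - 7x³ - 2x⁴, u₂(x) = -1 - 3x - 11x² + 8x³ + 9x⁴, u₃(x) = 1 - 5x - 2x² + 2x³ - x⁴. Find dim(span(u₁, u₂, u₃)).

Pass to coordinate vectors with respect to the basis {1, x, …, x⁴}.
Put the 5×3 matrix [u₁|u₂|u₃] into echelon form.
The echelon form has 3 nonzero rows, so the rank is 3.

dim = 3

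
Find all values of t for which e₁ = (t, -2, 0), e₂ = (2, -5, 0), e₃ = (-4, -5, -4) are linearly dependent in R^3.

The vectors are dependent exactly when the determinant of the matrix with rows e₁, e₂, e₃ vanishes.
Expanding, det = 20*t - 16.
Setting this to zero gives t = 4/5.

t = 4/5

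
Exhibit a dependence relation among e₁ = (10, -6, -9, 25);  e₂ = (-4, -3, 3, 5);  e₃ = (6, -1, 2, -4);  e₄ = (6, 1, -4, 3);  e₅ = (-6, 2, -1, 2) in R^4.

e₁ - 2e₂ + 3e₃ - 3e₄ + 3e₅ = 0

Row-reduce the matrix with e₁, e₂, e₃, e₄, e₅ as columns; the null space gives the coefficients.
The free variable yields coefficients (1, -2, 3, -3, 3) (any nonzero multiple also works).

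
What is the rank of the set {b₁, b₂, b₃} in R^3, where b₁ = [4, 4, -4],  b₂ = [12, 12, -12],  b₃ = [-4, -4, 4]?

1

Form the matrix with b₁, b₂, b₃ as columns and reduce.
Exactly 1 pivot survives; hence the rank is 1.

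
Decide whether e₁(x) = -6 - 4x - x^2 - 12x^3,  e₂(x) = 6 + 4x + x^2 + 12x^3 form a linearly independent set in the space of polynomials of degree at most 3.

linearly dependent

Take coordinates with respect to the standard basis {1, x, …, x^3}.
Place the vectors as rows of a 2×4 matrix and reduce to echelon form.
The reduction yields 1 nonzero row, so the rank is 1.
Since rank 1 < 2, the set is linearly dependent.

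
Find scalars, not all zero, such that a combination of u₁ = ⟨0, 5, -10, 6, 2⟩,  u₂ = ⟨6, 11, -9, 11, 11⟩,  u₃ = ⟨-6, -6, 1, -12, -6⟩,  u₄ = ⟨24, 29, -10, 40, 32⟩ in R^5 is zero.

u₁ - 2u₂ + 2u₃ + u₄ = 0

Solve the homogeneous system with u₁, u₂, u₃, u₄ as columns by row-reducing the coefficient matrix.
One solution (up to scaling) is (1, -2, 2, 1).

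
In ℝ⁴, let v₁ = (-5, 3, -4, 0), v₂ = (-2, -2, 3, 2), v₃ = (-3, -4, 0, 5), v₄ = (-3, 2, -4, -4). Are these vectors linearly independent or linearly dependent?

Place the vectors as rows of a 4×4 matrix and reduce to echelon form.
The reduction yields 4 nonzero rows, so the rank is 4.
Since rank = 4 (the number of vectors), the set is linearly independent.

linearly independent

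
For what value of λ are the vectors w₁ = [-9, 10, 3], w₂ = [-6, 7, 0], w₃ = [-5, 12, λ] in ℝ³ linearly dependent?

λ = -37

Place the vectors as rows of a 3×3 matrix; dependence ⇔ determinant zero.
The determinant works out to -3*λ - 111.
Solving -3*λ - 111 = 0 yields λ = -37.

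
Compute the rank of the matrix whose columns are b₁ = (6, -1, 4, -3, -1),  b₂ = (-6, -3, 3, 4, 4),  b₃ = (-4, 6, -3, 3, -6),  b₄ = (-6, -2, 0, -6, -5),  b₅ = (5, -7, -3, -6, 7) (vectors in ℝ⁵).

5

Form the matrix with b₁, b₂, b₃, b₄, b₅ as columns and reduce.
Exactly 5 pivots survive; hence the rank is 5.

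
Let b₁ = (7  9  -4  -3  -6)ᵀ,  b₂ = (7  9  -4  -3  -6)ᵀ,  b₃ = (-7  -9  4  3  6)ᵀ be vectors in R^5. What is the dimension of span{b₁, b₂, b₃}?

Apply Gaussian elimination to the matrix whose rows are b₁, b₂, b₃.
There is 1 pivot column, so rank = 1.

1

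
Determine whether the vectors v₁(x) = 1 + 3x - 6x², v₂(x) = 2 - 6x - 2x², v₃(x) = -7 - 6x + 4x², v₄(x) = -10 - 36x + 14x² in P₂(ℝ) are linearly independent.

Write each element as a coordinate vector in ℝ³ using {1, x, x²}.
There are 4 vectors in a 3-dimensional space, so they cannot be linearly independent.

linearly dependent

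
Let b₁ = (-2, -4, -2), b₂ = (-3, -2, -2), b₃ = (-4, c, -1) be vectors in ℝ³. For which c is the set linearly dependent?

c = 4

The set is linearly dependent precisely when det[b₁; b₂; b₃] = 0.
Cofactor expansion gives det = 2*c - 8.
This vanishes exactly when c = 4.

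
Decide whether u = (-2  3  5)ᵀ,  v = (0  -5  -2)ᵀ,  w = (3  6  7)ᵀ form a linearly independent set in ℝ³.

Form the 3×3 matrix with these as columns; its determinant is 103.
A nonzero determinant means the columns are linearly independent.

linearly independent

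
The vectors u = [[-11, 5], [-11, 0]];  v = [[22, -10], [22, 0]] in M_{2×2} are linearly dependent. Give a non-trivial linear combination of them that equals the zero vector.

2u + v = 0

Take coordinates with respect to {E₁₁, E₁₂, E₂₁, E₂₂}.
Set up α₁u + α₂v = 0 and solve the homogeneous system.
A generator of the null space is (2, 1).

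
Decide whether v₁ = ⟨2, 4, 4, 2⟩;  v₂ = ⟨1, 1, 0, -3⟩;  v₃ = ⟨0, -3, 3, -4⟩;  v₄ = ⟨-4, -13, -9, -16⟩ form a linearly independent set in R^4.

Form the 4×4 matrix with these as columns; its determinant is 0.
A zero determinant means the columns are linearly dependent.

linearly dependent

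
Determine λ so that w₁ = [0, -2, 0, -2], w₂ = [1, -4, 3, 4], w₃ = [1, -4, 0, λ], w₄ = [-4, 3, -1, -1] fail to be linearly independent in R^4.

The vectors are dependent exactly when the determinant of the matrix with rows w₁, w₂, w₃, w₄ vanishes.
Expanding, det = -22*λ - 80.
This vanishes exactly when λ = -40/11.

λ = -40/11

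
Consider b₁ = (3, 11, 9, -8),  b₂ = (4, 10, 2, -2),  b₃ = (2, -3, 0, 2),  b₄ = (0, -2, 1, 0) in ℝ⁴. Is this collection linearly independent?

linearly independent

Place the vectors as rows of a 4×4 matrix and reduce to echelon form.
The reduction yields 4 nonzero rows, so the rank is 4.
Since rank = 4 (the number of vectors), the set is linearly independent.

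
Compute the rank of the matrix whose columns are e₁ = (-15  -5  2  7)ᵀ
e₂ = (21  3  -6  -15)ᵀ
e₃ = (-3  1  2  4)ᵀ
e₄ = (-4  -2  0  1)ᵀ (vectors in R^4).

rank 2

Put the 4×4 matrix [e₁|e₂|e₃|e₄] into echelon form.
There are 2 pivot columns, so rank = 2.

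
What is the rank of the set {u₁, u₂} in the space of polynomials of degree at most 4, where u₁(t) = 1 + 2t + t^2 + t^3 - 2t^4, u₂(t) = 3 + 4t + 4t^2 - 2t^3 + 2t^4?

Represent each element by its coordinate vector in ℝ⁵.
Row-reduce the 2×5 matrix with these as rows.
Reduction leaves 2 leading entries, giving rank 2.

rank 2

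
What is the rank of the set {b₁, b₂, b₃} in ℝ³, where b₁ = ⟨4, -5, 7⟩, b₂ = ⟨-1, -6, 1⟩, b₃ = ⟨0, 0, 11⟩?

3

Apply Gaussian elimination to the matrix whose rows are b₁, b₂, b₃.
Reduction leaves 3 leading entries, giving rank 3.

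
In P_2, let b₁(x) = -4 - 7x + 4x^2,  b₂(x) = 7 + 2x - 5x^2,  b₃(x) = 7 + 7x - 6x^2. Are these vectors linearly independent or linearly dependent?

linearly independent

Write each element as a coordinate vector in ℝ³ using {1, x, x^2}.
Place the vectors as rows of a 3×3 matrix and reduce to echelon form.
The reduction yields 3 nonzero rows, so the rank is 3.
Since rank = 3 (the number of vectors), the set is linearly independent.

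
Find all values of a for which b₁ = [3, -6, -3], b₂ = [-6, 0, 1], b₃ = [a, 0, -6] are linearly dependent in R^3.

a = 36

The vectors are dependent exactly when the determinant of the matrix with rows b₁, b₂, b₃ vanishes.
Cofactor expansion gives det = 216 - 6*a.
This vanishes exactly when a = 36.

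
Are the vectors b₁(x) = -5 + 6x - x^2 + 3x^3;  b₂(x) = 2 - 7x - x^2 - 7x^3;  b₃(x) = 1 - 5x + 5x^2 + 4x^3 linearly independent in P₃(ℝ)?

Take coordinates with respect to the standard basis {1, x, …, x^3}.
Place the vectors as rows of a 3×4 matrix and reduce to echelon form.
The reduction yields 3 nonzero rows, so the rank is 3.
Since rank = 3 (the number of vectors), the set is linearly independent.

linearly independent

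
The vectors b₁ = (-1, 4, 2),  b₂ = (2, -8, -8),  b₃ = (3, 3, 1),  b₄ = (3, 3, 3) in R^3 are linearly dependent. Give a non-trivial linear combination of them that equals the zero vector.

Solve the homogeneous system with b₁, b₂, b₃, b₄ as columns by row-reducing the coefficient matrix.
One solution (up to scaling) is (2, 1, -2, 2).

2b₁ + b₂ - 2b₃ + 2b₄ = 0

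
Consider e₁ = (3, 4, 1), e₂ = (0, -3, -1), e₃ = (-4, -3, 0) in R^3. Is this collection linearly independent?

linearly independent

Place the vectors as rows of a 3×3 matrix and reduce to echelon form.
The reduction yields 3 nonzero rows, so the rank is 3.
Since rank = 3 (the number of vectors), the set is linearly independent.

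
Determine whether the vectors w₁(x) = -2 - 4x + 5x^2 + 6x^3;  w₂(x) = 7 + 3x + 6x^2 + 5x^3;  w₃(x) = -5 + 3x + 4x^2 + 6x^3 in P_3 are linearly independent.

Write each element as a coordinate vector in ℝ⁴ using {1, x, …, x^3}.
Row-reduce the matrix whose columns are w₁, w₂, w₃.
The reduction yields 3 nonzero rows, so the rank is 3.
Since rank = 3 (the number of vectors), the set is linearly independent.

linearly independent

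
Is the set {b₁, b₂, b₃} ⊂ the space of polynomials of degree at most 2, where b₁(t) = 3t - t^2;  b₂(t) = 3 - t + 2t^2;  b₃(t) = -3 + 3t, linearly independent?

Take coordinates with respect to the standard basis {1, t, t^2}.
Place the vectors as rows of a 3×3 matrix and reduce to echelon form.
The reduction yields 3 nonzero rows, so the rank is 3.
Since rank = 3 (the number of vectors), the set is linearly independent.

linearly independent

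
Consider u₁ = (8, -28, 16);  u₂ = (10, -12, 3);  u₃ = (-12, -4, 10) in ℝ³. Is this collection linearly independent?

The matrix [u₁|u₂|u₃] has determinant 0.
A zero determinant means the columns are linearly dependent.
Indeed u₁ - 2u₂ - u₃ = 0.

linearly dependent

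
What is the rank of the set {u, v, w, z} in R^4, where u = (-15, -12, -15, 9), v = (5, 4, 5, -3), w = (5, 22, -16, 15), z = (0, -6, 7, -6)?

Put the 4×4 matrix [u|v|w|z] into echelon form.
Reduction leaves 2 leading entries, giving rank 2.

2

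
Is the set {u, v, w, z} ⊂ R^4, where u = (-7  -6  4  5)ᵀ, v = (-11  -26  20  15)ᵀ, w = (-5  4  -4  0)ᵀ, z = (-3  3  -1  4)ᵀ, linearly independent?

Place the vectors as rows of a 4×4 matrix and reduce to echelon form.
The reduction yields 3 nonzero rows, so the rank is 3.
Since rank 3 < 4, the set is linearly dependent.

linearly dependent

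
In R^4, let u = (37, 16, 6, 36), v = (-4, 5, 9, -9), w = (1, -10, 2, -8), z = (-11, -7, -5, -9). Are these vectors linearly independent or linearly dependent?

Form the 4×4 matrix with these as columns; its determinant is 0.
A zero determinant means the columns are linearly dependent.

linearly dependent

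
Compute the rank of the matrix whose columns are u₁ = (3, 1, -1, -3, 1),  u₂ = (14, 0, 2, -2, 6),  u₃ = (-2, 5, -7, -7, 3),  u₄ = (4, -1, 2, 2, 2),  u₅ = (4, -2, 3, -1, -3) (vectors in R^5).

Put the 5×5 matrix [u₁|u₂|u₃|u₄|u₅] into echelon form.
There are 3 pivot columns, so rank = 3.

rank 3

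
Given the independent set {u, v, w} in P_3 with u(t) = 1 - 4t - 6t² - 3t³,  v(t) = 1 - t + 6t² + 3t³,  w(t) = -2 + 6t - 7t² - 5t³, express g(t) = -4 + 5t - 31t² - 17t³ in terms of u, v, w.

g = u - 3v + w

Identify each element with its coordinate vector in ℝ⁴ via {1, t, …, t³}.
Write g = α₁u + … + α₃w and equate components.
The system has the unique solution (α₁, α₂, α₃) = (1, -3, 1).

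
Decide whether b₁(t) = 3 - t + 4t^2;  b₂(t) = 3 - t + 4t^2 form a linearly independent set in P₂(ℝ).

Write each element as a coordinate vector in ℝ³ using {1, t, t^2}.
Row-reduce the matrix whose columns are b₁, b₂.
The reduction yields 1 nonzero row, so the rank is 1.
Since rank 1 < 2, the set is linearly dependent.

linearly dependent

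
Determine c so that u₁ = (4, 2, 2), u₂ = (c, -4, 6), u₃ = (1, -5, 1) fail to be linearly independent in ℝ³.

The set is linearly dependent precisely when det[u₁; u₂; u₃] = 0.
Cofactor expansion gives det = 124 - 12*c.
Setting this to zero gives c = 31/3.

c = 31/3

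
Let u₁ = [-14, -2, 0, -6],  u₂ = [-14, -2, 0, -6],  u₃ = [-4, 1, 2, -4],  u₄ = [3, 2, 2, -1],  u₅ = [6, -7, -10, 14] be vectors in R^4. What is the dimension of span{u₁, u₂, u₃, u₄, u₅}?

Form the matrix with u₁, u₂, u₃, u₄, u₅ as columns and reduce.
Reduction leaves 2 leading entries, giving rank 2.
(With 5 elements in a 4-dimensional space the rank is at most 4.)

2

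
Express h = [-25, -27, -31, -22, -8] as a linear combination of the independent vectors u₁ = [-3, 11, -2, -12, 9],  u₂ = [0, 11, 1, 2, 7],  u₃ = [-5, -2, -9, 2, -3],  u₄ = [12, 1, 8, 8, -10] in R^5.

h = u₁ - 3u₂ + 2u₃ - u₄

Since u₁, u₂, u₃, u₄ are independent, the coefficients expressing h are uniquely determined by a linear system.
Row-reducing the augmented matrix gives the unique coefficients (a₁, …, a₄) = (1, -3, 2, -1).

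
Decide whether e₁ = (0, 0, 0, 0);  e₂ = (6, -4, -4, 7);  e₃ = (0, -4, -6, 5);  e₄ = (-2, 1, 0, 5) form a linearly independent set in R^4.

linearly dependent

One of the vectors is the zero vector, so the set is linearly dependent.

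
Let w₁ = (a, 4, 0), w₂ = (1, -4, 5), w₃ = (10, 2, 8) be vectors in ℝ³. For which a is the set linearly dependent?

a = 4

Dependence holds iff the 3×3 matrix [w₁ w₂ w₃] is singular.
Expanding, det = 168 - 42*a.
This vanishes exactly when a = 4.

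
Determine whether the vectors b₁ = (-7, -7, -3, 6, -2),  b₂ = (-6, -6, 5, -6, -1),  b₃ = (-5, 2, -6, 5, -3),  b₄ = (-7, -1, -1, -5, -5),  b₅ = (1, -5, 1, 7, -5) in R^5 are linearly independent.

linearly independent

Place the vectors as rows of a 5×5 matrix and reduce to echelon form.
The reduction yields 5 nonzero rows, so the rank is 5.
Since rank = 5 (the number of vectors), the set is linearly independent.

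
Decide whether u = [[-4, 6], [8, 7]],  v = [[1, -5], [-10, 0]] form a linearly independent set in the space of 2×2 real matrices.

Write each element as a coordinate vector in ℝ⁴ using {E₁₁, E₁₂, E₂₁, E₂₂}.
Row-reduce the matrix whose columns are u, v.
The reduction yields 2 nonzero rows, so the rank is 2.
Since rank = 2 (the number of vectors), the set is linearly independent.

linearly independent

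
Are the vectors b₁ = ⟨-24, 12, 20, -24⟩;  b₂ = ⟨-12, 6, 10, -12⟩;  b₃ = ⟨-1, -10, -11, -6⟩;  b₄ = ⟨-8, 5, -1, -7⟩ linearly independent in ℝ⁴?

linearly dependent

One vector is a scalar multiple of another, so the set is dependent.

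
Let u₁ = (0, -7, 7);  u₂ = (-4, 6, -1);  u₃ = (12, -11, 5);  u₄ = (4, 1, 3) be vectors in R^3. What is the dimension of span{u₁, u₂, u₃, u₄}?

3

Put the 3×4 matrix [u₁|u₂|u₃|u₄] into echelon form.
Exactly 3 pivots survive; hence the rank is 3.
(With 4 elements in a 3-dimensional space the rank is at most 3.)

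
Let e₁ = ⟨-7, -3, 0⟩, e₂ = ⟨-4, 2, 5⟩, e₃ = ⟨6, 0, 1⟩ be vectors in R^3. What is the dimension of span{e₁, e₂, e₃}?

Form the matrix with e₁, e₂, e₃ as columns and reduce.
There are 3 pivot columns, so rank = 3.

dim = 3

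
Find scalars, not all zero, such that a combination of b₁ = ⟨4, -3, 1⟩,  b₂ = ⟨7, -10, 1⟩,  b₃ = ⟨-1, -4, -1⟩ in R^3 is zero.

2b₁ - b₂ + b₃ = 0

Set up α₁b₁ + … + α₃b₃ = 0 and solve the homogeneous system.
One solution (up to scaling) is (2, -1, 1).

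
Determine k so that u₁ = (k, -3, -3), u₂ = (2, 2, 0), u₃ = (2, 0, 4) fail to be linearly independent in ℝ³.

The vectors are dependent exactly when the determinant of the matrix with rows u₁, u₂, u₃ vanishes.
Expanding, det = 8*k + 36.
Setting this to zero gives k = -9/2.

k = -9/2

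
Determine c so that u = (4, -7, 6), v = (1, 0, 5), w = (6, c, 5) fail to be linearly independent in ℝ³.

c = -25/2

Dependence holds iff the 3×3 matrix [u v w] is singular.
Cofactor expansion gives det = -14*c - 175.
This vanishes exactly when c = -25/2.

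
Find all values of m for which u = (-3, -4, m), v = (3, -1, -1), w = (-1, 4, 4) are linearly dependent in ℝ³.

m = -4

Place the vectors as rows of a 3×3 matrix; dependence ⇔ determinant zero.
Cofactor expansion gives det = 11*m + 44.
Setting this to zero gives m = -4.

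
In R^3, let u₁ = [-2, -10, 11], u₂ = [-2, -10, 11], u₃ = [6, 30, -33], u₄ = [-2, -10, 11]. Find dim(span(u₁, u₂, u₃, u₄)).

dim = 1

Form the matrix with u₁, u₂, u₃, u₄ as columns and reduce.
Exactly 1 pivot survives; hence the rank is 1.
(With 4 elements in a 3-dimensional space the rank is at most 3.)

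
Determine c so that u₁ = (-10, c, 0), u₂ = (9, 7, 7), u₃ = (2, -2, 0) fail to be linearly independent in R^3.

c = 10

The vectors are dependent exactly when the determinant of the matrix with rows u₁, u₂, u₃ vanishes.
Cofactor expansion gives det = 14*c - 140.
This vanishes exactly when c = 10.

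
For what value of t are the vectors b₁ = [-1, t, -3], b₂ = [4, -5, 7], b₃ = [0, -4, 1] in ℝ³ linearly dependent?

t = 25/4

The vectors are dependent exactly when the determinant of the matrix with rows b₁, b₂, b₃ vanishes.
The determinant works out to 25 - 4*t.
Solving 25 - 4*t = 0 yields t = 25/4.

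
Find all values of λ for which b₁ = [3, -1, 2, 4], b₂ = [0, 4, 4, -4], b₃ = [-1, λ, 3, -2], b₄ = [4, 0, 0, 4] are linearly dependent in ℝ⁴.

λ = 1

Dependence holds iff the 4×4 matrix [b₁ b₂ b₃ b₄] is singular.
The determinant works out to 48*λ - 48.
This vanishes exactly when λ = 1.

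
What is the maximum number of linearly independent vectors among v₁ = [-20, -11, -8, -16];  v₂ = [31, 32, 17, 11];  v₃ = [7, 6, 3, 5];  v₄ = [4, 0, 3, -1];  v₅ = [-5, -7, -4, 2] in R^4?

3

Apply Gaussian elimination to the matrix whose rows are v₁, v₂, v₃, v₄, v₅.
Exactly 3 pivots survive; hence the rank is 3.
(With 5 elements in a 4-dimensional space the rank is at most 4.)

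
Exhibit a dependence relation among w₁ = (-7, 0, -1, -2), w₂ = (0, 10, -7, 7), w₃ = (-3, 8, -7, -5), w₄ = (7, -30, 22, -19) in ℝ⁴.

w₁ + 3w₂ + w₄ = 0

Row-reduce the matrix with w₁, w₂, w₃, w₄ as columns; the null space gives the coefficients.
A generator of the null space is (1, 3, 0, 1).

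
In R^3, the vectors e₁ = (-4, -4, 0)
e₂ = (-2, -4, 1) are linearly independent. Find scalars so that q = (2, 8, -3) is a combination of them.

Write q = c₁e₁ + c₂e₂ and equate components.
The system has the unique solution (c₁, c₂) = (1, -3).

q = e₁ - 3e₂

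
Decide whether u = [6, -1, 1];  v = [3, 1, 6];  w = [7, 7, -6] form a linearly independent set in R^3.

linearly independent

The matrix [u|v|w] has determinant -334.
A nonzero determinant means the columns are linearly independent.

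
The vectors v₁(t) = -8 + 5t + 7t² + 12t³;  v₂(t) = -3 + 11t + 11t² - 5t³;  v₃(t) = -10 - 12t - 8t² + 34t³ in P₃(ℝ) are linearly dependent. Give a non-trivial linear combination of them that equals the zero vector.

2v₁ - 2v₂ - v₃ = 0

Take coordinates with respect to {1, t, …, t³}.
Row-reduce the matrix with v₁, v₂, v₃ as columns; the null space gives the coefficients.
A generator of the null space is (2, -2, -1).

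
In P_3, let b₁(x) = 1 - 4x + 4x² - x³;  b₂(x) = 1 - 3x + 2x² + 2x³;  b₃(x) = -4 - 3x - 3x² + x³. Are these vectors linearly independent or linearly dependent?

Write each element as a coordinate vector in ℝ⁴ using {1, x, …, x³}.
Row-reduce the matrix whose columns are b₁, b₂, b₃.
The reduction yields 3 nonzero rows, so the rank is 3.
Since rank = 3 (the number of vectors), the set is linearly independent.

linearly independent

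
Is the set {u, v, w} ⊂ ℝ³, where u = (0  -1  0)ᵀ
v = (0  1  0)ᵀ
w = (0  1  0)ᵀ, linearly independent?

The matrix [u|v|w] has determinant 0.
A zero determinant means the columns are linearly dependent.
Indeed u + v = 0.

linearly dependent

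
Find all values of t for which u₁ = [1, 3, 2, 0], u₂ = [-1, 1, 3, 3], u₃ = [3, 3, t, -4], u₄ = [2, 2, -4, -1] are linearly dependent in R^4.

Dependence holds iff the 4×4 matrix [u₁ u₂ u₃ u₄] is singular.
Cofactor expansion gives det = 8*t + 18.
This vanishes exactly when t = -9/4.

t = -9/4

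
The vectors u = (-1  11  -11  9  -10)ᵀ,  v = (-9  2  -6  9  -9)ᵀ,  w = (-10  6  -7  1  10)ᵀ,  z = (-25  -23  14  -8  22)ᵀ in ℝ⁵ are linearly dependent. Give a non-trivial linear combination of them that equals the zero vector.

3u - 2v - w + z = 0

Row-reduce the matrix with u, v, w, z as columns; the null space gives the coefficients.
One solution (up to scaling) is (3, -2, -1, 1).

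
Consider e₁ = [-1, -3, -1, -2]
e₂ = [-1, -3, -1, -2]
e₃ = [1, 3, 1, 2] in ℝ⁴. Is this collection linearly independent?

linearly dependent

Row-reduce the matrix whose columns are e₁, e₂, e₃.
The reduction yields 1 nonzero row, so the rank is 1.
Since rank 1 < 3, the set is linearly dependent.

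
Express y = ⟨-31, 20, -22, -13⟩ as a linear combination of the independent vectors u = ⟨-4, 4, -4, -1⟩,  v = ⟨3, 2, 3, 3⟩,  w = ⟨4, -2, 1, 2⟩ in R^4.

y = 4u - v - 3w

Solve the system with u, v, w as columns and y as the right-hand side.
Back-substitution yields (α₁, α₂, α₃) = (4, -1, -3).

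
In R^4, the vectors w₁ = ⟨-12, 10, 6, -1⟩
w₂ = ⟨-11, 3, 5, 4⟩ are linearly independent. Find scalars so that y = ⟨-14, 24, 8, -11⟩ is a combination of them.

Solve the system with w₁, w₂ as columns and y as the right-hand side.
The system has the unique solution (c₁, c₂) = (3, -2).

y = 3w₁ - 2w₂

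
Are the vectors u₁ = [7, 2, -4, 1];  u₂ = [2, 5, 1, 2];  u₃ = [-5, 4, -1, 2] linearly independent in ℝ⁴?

linearly independent

Row-reduce the matrix whose columns are u₁, u₂, u₃.
The reduction yields 3 nonzero rows, so the rank is 3.
Since rank = 3 (the number of vectors), the set is linearly independent.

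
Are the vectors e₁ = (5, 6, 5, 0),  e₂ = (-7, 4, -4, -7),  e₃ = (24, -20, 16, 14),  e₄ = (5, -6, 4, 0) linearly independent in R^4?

Form the 4×4 matrix with these as columns; its determinant is 0.
A zero determinant means the columns are linearly dependent.

linearly dependent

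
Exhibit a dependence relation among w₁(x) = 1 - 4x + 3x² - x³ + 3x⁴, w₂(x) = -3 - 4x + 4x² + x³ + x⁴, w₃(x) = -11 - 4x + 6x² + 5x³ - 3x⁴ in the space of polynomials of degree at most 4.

Pass to coordinate vectors relative to the basis {1, x, …, x⁴}.
Set up α₁w₁ + … + α₃w₃ = 0 and solve the homogeneous system.
One solution (up to scaling) is (2, -3, 1).

2w₁ - 3w₂ + w₃ = 0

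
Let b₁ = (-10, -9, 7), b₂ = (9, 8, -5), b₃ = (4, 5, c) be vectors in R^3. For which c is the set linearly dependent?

c = -21

Place the vectors as rows of a 3×3 matrix; dependence ⇔ determinant zero.
Cofactor expansion gives det = c + 21.
Setting this to zero gives c = -21.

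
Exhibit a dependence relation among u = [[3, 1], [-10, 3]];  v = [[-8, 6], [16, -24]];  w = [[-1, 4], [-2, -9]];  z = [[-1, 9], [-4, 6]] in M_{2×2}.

2u + v - 2w = 0

Pass to coordinate vectors relative to the basis {E₁₁, E₁₂, E₂₁, E₂₂}.
Row-reduce the matrix with u, v, w, z as columns; the null space gives the coefficients.
One solution (up to scaling) is (2, 1, -2, 0).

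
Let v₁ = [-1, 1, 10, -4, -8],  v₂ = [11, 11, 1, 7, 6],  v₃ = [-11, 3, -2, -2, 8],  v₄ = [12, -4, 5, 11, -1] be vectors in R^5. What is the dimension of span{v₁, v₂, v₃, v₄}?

Put the 5×4 matrix [v₁|v₂|v₃|v₄] into echelon form.
Reduction leaves 4 leading entries, giving rank 4.

dim = 4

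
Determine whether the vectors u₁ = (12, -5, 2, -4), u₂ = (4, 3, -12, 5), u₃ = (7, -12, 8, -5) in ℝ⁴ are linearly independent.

linearly independent

Place the vectors as rows of a 3×4 matrix and reduce to echelon form.
The reduction yields 3 nonzero rows, so the rank is 3.
Since rank = 3 (the number of vectors), the set is linearly independent.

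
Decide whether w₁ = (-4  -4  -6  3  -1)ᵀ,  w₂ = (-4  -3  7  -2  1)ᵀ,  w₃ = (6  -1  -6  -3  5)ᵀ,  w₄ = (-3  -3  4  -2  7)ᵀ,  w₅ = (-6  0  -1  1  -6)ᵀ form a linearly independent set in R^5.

Row-reduce the matrix whose columns are w₁, w₂, w₃, w₄, w₅.
The reduction yields 5 nonzero rows, so the rank is 5.
Since rank = 5 (the number of vectors), the set is linearly independent.

linearly independent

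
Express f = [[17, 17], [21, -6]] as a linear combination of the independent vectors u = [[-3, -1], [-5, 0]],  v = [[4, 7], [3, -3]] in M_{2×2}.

f = -3u + 2v

Identify each element with its coordinate vector in ℝ⁴ via {E₁₁, E₁₂, E₂₁, E₂₂}.
Since u, v are independent, the coefficients expressing f are uniquely determined by a linear system.
Row-reducing the augmented matrix gives the unique coefficients (a₁, a₂) = (-3, 2).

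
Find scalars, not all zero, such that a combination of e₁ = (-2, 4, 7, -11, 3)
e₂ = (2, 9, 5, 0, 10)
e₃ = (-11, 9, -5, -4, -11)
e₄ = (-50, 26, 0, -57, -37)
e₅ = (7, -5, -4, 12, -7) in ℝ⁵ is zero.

Row-reduce the matrix with e₁, e₂, e₃, e₄, e₅ as columns; the null space gives the coefficients.
One solution (up to scaling) is (3, -2, 3, -1, -1).

3e₁ - 2e₂ + 3e₃ - e₄ - e₅ = 0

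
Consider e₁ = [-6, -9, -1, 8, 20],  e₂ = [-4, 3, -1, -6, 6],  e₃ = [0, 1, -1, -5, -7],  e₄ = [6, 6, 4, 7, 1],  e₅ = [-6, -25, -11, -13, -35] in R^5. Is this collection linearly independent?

The matrix [e₁|e₂|e₃|e₄|e₅] has determinant 0.
A zero determinant means the columns are linearly dependent.
Indeed e₁ + 3e₃ + e₄ = 0.

linearly dependent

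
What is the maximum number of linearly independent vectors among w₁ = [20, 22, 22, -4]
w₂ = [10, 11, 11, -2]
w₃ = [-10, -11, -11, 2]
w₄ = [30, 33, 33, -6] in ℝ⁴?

Put the 4×4 matrix [w₁|w₂|w₃|w₄] into echelon form.
The echelon form has 1 nonzero row, so the rank is 1.

1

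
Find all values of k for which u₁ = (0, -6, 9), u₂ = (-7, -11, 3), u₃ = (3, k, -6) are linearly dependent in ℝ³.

The set is linearly dependent precisely when det[u₁; u₂; u₃] = 0.
The determinant works out to 495 - 63*k.
Setting this to zero gives k = 55/7.

k = 55/7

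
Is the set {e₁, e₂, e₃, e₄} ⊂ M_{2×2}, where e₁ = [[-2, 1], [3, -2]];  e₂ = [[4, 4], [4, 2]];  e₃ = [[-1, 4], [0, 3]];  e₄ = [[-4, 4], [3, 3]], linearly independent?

linearly independent

Take coordinates with respect to the standard basis {E₁₁, E₁₂, E₂₁, E₂₂}.
Place the vectors as rows of a 4×4 matrix and reduce to echelon form.
The reduction yields 4 nonzero rows, so the rank is 4.
Since rank = 4 (the number of vectors), the set is linearly independent.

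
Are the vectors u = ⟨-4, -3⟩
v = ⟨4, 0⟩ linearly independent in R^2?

linearly independent

The matrix [u|v] has determinant 12.
A nonzero determinant means the columns are linearly independent.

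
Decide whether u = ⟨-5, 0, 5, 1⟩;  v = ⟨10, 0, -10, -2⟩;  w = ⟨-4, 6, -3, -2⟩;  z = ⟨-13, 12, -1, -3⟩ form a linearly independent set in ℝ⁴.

One vector is a scalar multiple of another, so the set is dependent.

linearly dependent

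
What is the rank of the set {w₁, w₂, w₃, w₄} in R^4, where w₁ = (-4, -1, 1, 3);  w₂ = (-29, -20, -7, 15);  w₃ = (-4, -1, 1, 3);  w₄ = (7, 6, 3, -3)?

Put the 4×4 matrix [w₁|w₂|w₃|w₄] into echelon form.
The echelon form has 2 nonzero rows, so the rank is 2.

rank 2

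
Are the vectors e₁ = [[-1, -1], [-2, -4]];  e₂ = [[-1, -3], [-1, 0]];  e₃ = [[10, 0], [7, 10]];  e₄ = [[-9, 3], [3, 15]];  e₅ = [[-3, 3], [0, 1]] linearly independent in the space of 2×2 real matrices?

linearly dependent

Take coordinates with respect to the standard basis {E₁₁, E₁₂, E₂₁, E₂₂}.
There are 5 vectors in a 4-dimensional space, so they cannot be linearly independent.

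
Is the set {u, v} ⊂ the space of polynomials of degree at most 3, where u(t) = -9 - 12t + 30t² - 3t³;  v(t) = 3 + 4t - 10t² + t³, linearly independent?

linearly dependent

Write each element as a coordinate vector in ℝ⁴ using {1, t, …, t³}.
One vector is a scalar multiple of another, so the set is dependent.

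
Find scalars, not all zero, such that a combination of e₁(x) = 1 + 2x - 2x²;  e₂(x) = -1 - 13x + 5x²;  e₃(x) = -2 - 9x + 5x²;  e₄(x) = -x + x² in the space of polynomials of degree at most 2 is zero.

Write each element as a vector in ℝ³ using {1, x, x²}.
Row-reduce the matrix with e₁, e₂, e₃, e₄ as columns; the null space gives the coefficients.
The free variable yields coefficients (3, -1, 2, 1) (any nonzero multiple also works).

3e₁ - e₂ + 2e₃ + e₄ = 0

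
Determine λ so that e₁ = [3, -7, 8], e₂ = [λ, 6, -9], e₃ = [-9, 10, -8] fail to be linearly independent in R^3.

Place the vectors as rows of a 3×3 matrix; dependence ⇔ determinant zero.
Expanding, det = 24*λ - 9.
Solving 24*λ - 9 = 0 yields λ = 3/8.

λ = 3/8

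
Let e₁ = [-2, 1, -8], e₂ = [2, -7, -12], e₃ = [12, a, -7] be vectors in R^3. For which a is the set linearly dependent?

Place the vectors as rows of a 3×3 matrix; dependence ⇔ determinant zero.
Expanding, det = -40*a - 900.
This vanishes exactly when a = -45/2.

a = -45/2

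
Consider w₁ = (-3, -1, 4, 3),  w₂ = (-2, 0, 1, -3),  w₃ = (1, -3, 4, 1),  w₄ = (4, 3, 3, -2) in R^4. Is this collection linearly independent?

linearly independent

Form the 4×4 matrix with these as columns; its determinant is -488.
A nonzero determinant means the columns are linearly independent.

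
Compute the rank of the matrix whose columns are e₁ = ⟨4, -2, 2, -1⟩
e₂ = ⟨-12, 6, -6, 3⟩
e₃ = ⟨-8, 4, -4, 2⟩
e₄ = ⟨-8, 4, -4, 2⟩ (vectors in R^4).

Form the matrix with e₁, e₂, e₃, e₄ as columns and reduce.
The echelon form has 1 nonzero row, so the rank is 1.

rank 1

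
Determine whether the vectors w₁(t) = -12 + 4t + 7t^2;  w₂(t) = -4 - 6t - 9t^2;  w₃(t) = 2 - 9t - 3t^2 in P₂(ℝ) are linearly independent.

Write each element as a coordinate vector in ℝ³ using {1, t, t^2}.
The matrix [w₁|w₂|w₃] has determinant 972.
A nonzero determinant means the columns are linearly independent.

linearly independent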